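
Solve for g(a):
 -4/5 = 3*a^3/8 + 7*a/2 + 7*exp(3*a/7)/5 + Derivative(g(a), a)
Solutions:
 g(a) = C1 - 3*a^4/32 - 7*a^2/4 - 4*a/5 - 49*exp(3*a/7)/15


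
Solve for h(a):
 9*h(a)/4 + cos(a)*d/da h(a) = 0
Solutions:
 h(a) = C1*(sin(a) - 1)^(9/8)/(sin(a) + 1)^(9/8)


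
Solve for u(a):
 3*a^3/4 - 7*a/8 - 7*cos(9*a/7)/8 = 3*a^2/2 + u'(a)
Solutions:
 u(a) = C1 + 3*a^4/16 - a^3/2 - 7*a^2/16 - 49*sin(9*a/7)/72


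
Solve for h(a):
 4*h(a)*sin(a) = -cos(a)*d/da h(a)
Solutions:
 h(a) = C1*cos(a)^4


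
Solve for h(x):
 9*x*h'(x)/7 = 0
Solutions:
 h(x) = C1


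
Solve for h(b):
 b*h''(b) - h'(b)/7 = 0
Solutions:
 h(b) = C1 + C2*b^(8/7)


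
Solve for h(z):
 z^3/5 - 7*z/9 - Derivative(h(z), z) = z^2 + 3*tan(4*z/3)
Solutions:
 h(z) = C1 + z^4/20 - z^3/3 - 7*z^2/18 + 9*log(cos(4*z/3))/4


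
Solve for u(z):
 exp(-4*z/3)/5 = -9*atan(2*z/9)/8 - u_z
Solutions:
 u(z) = C1 - 9*z*atan(2*z/9)/8 + 81*log(4*z^2 + 81)/32 + 3*exp(-4*z/3)/20


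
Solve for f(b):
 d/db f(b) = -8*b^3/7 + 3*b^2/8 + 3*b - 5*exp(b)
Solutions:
 f(b) = C1 - 2*b^4/7 + b^3/8 + 3*b^2/2 - 5*exp(b)


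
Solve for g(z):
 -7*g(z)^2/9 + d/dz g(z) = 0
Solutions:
 g(z) = -9/(C1 + 7*z)


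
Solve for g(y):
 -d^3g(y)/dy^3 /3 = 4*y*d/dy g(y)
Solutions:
 g(y) = C1 + Integral(C2*airyai(-12^(1/3)*y) + C3*airybi(-12^(1/3)*y), y)


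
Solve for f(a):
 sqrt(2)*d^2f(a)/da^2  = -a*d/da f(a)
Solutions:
 f(a) = C1 + C2*erf(2^(1/4)*a/2)


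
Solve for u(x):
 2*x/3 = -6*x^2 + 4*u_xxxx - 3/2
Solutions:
 u(x) = C1 + C2*x + C3*x^2 + C4*x^3 + x^6/240 + x^5/720 + x^4/64


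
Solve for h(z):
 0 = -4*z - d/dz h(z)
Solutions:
 h(z) = C1 - 2*z^2


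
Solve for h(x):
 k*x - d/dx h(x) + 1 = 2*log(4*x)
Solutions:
 h(x) = C1 + k*x^2/2 - 2*x*log(x) - x*log(16) + 3*x


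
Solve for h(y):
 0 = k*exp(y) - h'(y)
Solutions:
 h(y) = C1 + k*exp(y)


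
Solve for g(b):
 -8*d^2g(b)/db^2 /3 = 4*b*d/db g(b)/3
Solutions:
 g(b) = C1 + C2*erf(b/2)


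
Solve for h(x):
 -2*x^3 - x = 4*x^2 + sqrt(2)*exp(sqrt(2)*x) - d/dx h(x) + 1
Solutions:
 h(x) = C1 + x^4/2 + 4*x^3/3 + x^2/2 + x + exp(sqrt(2)*x)


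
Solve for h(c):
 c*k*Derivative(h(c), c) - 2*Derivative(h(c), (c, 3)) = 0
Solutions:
 h(c) = C1 + Integral(C2*airyai(2^(2/3)*c*k^(1/3)/2) + C3*airybi(2^(2/3)*c*k^(1/3)/2), c)


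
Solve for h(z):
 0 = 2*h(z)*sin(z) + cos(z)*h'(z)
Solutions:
 h(z) = C1*cos(z)^2


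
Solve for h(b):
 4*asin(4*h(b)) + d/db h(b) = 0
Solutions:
 Integral(1/asin(4*_y), (_y, h(b))) = C1 - 4*b


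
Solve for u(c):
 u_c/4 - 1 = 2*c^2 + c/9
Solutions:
 u(c) = C1 + 8*c^3/3 + 2*c^2/9 + 4*c


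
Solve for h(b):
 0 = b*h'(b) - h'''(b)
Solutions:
 h(b) = C1 + Integral(C2*airyai(b) + C3*airybi(b), b)


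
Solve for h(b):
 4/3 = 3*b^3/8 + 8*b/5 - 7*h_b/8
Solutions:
 h(b) = C1 + 3*b^4/28 + 32*b^2/35 - 32*b/21


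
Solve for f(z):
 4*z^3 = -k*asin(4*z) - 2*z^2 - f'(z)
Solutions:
 f(z) = C1 - k*(z*asin(4*z) + sqrt(1 - 16*z^2)/4) - z^4 - 2*z^3/3


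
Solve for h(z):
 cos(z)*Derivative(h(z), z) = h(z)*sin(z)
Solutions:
 h(z) = C1/cos(z)


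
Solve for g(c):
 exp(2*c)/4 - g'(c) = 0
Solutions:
 g(c) = C1 + exp(2*c)/8


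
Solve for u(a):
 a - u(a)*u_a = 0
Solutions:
 u(a) = -sqrt(C1 + a^2)
 u(a) = sqrt(C1 + a^2)


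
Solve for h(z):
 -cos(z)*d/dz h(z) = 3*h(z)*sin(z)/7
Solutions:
 h(z) = C1*cos(z)^(3/7)


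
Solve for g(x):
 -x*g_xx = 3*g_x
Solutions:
 g(x) = C1 + C2/x^2


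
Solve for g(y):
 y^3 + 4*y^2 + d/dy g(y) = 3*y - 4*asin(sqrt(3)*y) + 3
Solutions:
 g(y) = C1 - y^4/4 - 4*y^3/3 + 3*y^2/2 - 4*y*asin(sqrt(3)*y) + 3*y - 4*sqrt(3)*sqrt(1 - 3*y^2)/3


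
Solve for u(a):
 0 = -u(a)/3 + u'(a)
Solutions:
 u(a) = C1*exp(a/3)


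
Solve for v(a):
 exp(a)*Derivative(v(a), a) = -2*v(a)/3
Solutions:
 v(a) = C1*exp(2*exp(-a)/3)


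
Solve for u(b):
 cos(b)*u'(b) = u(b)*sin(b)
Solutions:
 u(b) = C1/cos(b)


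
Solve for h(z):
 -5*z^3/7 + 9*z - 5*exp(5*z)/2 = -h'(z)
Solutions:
 h(z) = C1 + 5*z^4/28 - 9*z^2/2 + exp(5*z)/2


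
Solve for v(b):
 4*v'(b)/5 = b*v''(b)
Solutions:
 v(b) = C1 + C2*b^(9/5)


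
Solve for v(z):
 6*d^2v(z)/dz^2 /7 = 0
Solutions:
 v(z) = C1 + C2*z


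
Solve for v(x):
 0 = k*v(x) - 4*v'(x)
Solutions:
 v(x) = C1*exp(k*x/4)


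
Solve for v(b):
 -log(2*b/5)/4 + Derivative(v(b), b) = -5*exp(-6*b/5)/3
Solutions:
 v(b) = C1 + b*log(b)/4 + b*(-log(5) - 1 + log(2))/4 + 25*exp(-6*b/5)/18


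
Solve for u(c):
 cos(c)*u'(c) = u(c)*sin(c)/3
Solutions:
 u(c) = C1/cos(c)^(1/3)


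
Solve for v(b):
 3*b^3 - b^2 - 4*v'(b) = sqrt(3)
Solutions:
 v(b) = C1 + 3*b^4/16 - b^3/12 - sqrt(3)*b/4


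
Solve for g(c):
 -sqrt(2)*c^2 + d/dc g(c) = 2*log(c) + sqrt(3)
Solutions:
 g(c) = C1 + sqrt(2)*c^3/3 + 2*c*log(c) - 2*c + sqrt(3)*c


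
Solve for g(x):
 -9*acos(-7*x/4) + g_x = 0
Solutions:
 g(x) = C1 + 9*x*acos(-7*x/4) + 9*sqrt(16 - 49*x^2)/7


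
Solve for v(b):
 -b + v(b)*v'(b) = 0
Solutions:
 v(b) = -sqrt(C1 + b^2)
 v(b) = sqrt(C1 + b^2)


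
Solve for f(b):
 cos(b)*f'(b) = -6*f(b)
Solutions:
 f(b) = C1*(sin(b)^3 - 3*sin(b)^2 + 3*sin(b) - 1)/(sin(b)^3 + 3*sin(b)^2 + 3*sin(b) + 1)


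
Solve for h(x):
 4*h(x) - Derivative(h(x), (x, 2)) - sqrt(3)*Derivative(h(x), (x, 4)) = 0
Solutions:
 h(x) = C1*exp(-sqrt(2)*3^(3/4)*x*sqrt(-1 + sqrt(1 + 16*sqrt(3)))/6) + C2*exp(sqrt(2)*3^(3/4)*x*sqrt(-1 + sqrt(1 + 16*sqrt(3)))/6) + C3*sin(sqrt(2)*3^(3/4)*x*sqrt(1 + sqrt(1 + 16*sqrt(3)))/6) + C4*cosh(sqrt(2)*3^(3/4)*x*sqrt(-sqrt(1 + 16*sqrt(3)) - 1)/6)


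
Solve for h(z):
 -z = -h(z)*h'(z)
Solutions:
 h(z) = -sqrt(C1 + z^2)
 h(z) = sqrt(C1 + z^2)


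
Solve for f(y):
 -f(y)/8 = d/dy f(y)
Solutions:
 f(y) = C1*exp(-y/8)


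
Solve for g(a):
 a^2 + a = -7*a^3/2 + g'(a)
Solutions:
 g(a) = C1 + 7*a^4/8 + a^3/3 + a^2/2


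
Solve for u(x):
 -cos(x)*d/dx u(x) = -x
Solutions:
 u(x) = C1 + Integral(x/cos(x), x)


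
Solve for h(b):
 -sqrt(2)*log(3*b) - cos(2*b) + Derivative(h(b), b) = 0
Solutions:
 h(b) = C1 + sqrt(2)*b*(log(b) - 1) + sqrt(2)*b*log(3) + sin(2*b)/2


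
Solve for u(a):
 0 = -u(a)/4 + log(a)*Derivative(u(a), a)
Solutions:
 u(a) = C1*exp(li(a)/4)


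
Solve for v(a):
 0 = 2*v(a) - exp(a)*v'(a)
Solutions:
 v(a) = C1*exp(-2*exp(-a))


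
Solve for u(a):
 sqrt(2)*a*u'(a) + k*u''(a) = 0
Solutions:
 u(a) = C1 + C2*sqrt(k)*erf(2^(3/4)*a*sqrt(1/k)/2)


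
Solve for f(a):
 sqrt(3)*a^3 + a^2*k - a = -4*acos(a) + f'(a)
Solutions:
 f(a) = C1 + sqrt(3)*a^4/4 + a^3*k/3 - a^2/2 + 4*a*acos(a) - 4*sqrt(1 - a^2)


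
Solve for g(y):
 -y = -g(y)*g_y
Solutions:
 g(y) = -sqrt(C1 + y^2)
 g(y) = sqrt(C1 + y^2)


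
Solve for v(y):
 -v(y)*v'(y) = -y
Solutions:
 v(y) = -sqrt(C1 + y^2)
 v(y) = sqrt(C1 + y^2)


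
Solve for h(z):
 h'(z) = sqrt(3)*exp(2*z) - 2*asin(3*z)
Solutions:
 h(z) = C1 - 2*z*asin(3*z) - 2*sqrt(1 - 9*z^2)/3 + sqrt(3)*exp(2*z)/2


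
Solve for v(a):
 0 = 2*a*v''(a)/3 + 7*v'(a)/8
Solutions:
 v(a) = C1 + C2/a^(5/16)


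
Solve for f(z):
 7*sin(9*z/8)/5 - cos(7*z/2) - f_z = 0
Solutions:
 f(z) = C1 - 2*sin(7*z/2)/7 - 56*cos(9*z/8)/45


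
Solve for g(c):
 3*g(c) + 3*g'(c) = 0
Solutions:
 g(c) = C1*exp(-c)


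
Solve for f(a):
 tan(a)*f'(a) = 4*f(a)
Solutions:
 f(a) = C1*sin(a)^4


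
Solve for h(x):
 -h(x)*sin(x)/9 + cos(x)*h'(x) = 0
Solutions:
 h(x) = C1/cos(x)^(1/9)


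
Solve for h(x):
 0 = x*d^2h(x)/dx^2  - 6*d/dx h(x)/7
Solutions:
 h(x) = C1 + C2*x^(13/7)


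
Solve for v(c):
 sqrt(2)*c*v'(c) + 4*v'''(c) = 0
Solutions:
 v(c) = C1 + Integral(C2*airyai(-sqrt(2)*c/2) + C3*airybi(-sqrt(2)*c/2), c)


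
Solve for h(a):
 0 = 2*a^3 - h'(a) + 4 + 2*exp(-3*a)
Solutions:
 h(a) = C1 + a^4/2 + 4*a - 2*exp(-3*a)/3


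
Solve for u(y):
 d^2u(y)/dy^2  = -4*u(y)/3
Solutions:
 u(y) = C1*sin(2*sqrt(3)*y/3) + C2*cos(2*sqrt(3)*y/3)


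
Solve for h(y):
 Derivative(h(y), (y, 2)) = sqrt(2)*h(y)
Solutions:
 h(y) = C1*exp(-2^(1/4)*y) + C2*exp(2^(1/4)*y)


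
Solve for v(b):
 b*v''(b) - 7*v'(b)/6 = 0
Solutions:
 v(b) = C1 + C2*b^(13/6)


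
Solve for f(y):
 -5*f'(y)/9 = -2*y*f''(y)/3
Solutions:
 f(y) = C1 + C2*y^(11/6)


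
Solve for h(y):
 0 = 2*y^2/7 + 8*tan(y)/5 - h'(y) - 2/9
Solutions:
 h(y) = C1 + 2*y^3/21 - 2*y/9 - 8*log(cos(y))/5


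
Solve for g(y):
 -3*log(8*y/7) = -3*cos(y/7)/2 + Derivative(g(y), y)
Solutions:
 g(y) = C1 - 3*y*log(y) - 9*y*log(2) + 3*y + 3*y*log(7) + 21*sin(y/7)/2


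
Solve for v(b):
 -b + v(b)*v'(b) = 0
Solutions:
 v(b) = -sqrt(C1 + b^2)
 v(b) = sqrt(C1 + b^2)


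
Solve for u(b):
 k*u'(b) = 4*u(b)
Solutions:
 u(b) = C1*exp(4*b/k)


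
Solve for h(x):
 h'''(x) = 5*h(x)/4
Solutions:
 h(x) = C3*exp(10^(1/3)*x/2) + (C1*sin(10^(1/3)*sqrt(3)*x/4) + C2*cos(10^(1/3)*sqrt(3)*x/4))*exp(-10^(1/3)*x/4)


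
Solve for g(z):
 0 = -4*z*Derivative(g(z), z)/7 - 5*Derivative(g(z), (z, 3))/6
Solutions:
 g(z) = C1 + Integral(C2*airyai(-2*3^(1/3)*35^(2/3)*z/35) + C3*airybi(-2*3^(1/3)*35^(2/3)*z/35), z)


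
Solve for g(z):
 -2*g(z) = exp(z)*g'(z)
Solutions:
 g(z) = C1*exp(2*exp(-z))


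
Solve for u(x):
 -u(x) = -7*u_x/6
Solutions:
 u(x) = C1*exp(6*x/7)


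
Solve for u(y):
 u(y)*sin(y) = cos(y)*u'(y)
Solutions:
 u(y) = C1/cos(y)


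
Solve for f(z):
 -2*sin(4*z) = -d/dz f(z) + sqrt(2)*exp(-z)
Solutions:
 f(z) = C1 - cos(4*z)/2 - sqrt(2)*exp(-z)


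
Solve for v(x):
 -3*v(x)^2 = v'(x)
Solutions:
 v(x) = 1/(C1 + 3*x)


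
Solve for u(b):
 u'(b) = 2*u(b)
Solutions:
 u(b) = C1*exp(2*b)


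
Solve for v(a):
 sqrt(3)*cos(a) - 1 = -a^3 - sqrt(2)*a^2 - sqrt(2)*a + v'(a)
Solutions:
 v(a) = C1 + a^4/4 + sqrt(2)*a^3/3 + sqrt(2)*a^2/2 - a + sqrt(3)*sin(a)


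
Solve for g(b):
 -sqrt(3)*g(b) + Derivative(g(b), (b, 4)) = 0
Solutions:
 g(b) = C1*exp(-3^(1/8)*b) + C2*exp(3^(1/8)*b) + C3*sin(3^(1/8)*b) + C4*cos(3^(1/8)*b)


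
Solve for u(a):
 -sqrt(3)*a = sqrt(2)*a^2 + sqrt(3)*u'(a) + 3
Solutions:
 u(a) = C1 - sqrt(6)*a^3/9 - a^2/2 - sqrt(3)*a


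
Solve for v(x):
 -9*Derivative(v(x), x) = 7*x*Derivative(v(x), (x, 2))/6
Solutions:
 v(x) = C1 + C2/x^(47/7)


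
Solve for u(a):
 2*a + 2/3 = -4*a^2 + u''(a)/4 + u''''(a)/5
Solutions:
 u(a) = C1 + C2*a + C3*sin(sqrt(5)*a/2) + C4*cos(sqrt(5)*a/2) + 4*a^4/3 + 4*a^3/3 - 172*a^2/15


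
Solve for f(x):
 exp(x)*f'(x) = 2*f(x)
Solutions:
 f(x) = C1*exp(-2*exp(-x))


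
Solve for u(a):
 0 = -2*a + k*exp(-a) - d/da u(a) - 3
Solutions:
 u(a) = C1 - a^2 - 3*a - k*exp(-a)


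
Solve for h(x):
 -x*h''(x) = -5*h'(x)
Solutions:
 h(x) = C1 + C2*x^6


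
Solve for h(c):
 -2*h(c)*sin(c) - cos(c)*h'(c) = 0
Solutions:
 h(c) = C1*cos(c)^2


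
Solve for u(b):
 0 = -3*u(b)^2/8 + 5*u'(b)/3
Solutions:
 u(b) = -40/(C1 + 9*b)


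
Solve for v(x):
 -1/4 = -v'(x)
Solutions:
 v(x) = C1 + x/4


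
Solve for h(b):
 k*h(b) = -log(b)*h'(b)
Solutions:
 h(b) = C1*exp(-k*li(b))


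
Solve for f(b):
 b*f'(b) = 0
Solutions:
 f(b) = C1


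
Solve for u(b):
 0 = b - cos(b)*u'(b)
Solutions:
 u(b) = C1 + Integral(b/cos(b), b)


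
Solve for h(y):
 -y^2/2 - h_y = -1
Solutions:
 h(y) = C1 - y^3/6 + y


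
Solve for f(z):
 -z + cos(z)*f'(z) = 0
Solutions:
 f(z) = C1 + Integral(z/cos(z), z)


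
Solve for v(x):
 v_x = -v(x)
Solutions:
 v(x) = C1*exp(-x)


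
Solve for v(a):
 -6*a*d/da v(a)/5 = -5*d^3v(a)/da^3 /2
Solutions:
 v(a) = C1 + Integral(C2*airyai(60^(1/3)*a/5) + C3*airybi(60^(1/3)*a/5), a)


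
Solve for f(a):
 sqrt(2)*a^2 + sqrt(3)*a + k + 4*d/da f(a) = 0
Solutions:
 f(a) = C1 - sqrt(2)*a^3/12 - sqrt(3)*a^2/8 - a*k/4


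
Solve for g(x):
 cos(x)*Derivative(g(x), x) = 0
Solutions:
 g(x) = C1


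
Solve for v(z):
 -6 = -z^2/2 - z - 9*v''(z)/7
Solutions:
 v(z) = C1 + C2*z - 7*z^4/216 - 7*z^3/54 + 7*z^2/3


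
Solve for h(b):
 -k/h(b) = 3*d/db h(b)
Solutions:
 h(b) = -sqrt(C1 - 6*b*k)/3
 h(b) = sqrt(C1 - 6*b*k)/3


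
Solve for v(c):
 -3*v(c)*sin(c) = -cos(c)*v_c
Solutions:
 v(c) = C1/cos(c)^3


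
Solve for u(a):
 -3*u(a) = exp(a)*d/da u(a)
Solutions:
 u(a) = C1*exp(3*exp(-a))


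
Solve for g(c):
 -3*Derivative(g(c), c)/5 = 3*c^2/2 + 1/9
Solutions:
 g(c) = C1 - 5*c^3/6 - 5*c/27


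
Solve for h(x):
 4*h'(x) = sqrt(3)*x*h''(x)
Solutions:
 h(x) = C1 + C2*x^(1 + 4*sqrt(3)/3)


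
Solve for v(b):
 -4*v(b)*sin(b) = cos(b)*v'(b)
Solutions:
 v(b) = C1*cos(b)^4


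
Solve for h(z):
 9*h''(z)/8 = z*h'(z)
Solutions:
 h(z) = C1 + C2*erfi(2*z/3)


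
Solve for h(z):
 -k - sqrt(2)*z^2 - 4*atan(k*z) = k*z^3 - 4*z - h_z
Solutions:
 h(z) = C1 + k*z^4/4 + k*z + sqrt(2)*z^3/3 - 2*z^2 + 4*Piecewise((z*atan(k*z) - log(k^2*z^2 + 1)/(2*k), Ne(k, 0)), (0, True))


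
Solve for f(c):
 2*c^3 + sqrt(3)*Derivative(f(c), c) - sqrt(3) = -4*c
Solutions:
 f(c) = C1 - sqrt(3)*c^4/6 - 2*sqrt(3)*c^2/3 + c


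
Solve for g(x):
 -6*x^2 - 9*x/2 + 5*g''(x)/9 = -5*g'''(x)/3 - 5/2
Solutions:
 g(x) = C1 + C2*x + C3*exp(-x/3) + 9*x^4/10 - 189*x^3/20 + 414*x^2/5


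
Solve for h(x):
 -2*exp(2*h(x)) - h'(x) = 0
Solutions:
 h(x) = log(-sqrt(-1/(C1 - 2*x))) - log(2)/2
 h(x) = log(-1/(C1 - 2*x))/2 - log(2)/2


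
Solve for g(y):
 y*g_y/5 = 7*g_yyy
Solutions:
 g(y) = C1 + Integral(C2*airyai(35^(2/3)*y/35) + C3*airybi(35^(2/3)*y/35), y)


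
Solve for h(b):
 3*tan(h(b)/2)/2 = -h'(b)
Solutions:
 h(b) = -2*asin(C1*exp(-3*b/4)) + 2*pi
 h(b) = 2*asin(C1*exp(-3*b/4))


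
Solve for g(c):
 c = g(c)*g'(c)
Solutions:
 g(c) = -sqrt(C1 + c^2)
 g(c) = sqrt(C1 + c^2)


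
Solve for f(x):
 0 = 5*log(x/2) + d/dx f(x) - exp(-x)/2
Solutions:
 f(x) = C1 - 5*x*log(x) + 5*x*(log(2) + 1) - exp(-x)/2


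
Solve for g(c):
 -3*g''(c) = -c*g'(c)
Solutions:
 g(c) = C1 + C2*erfi(sqrt(6)*c/6)


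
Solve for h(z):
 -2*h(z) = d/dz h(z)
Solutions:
 h(z) = C1*exp(-2*z)


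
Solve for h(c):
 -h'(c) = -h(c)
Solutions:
 h(c) = C1*exp(c)


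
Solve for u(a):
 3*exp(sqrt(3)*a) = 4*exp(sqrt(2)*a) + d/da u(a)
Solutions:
 u(a) = C1 - 2*sqrt(2)*exp(sqrt(2)*a) + sqrt(3)*exp(sqrt(3)*a)


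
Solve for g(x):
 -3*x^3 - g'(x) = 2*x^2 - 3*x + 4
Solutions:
 g(x) = C1 - 3*x^4/4 - 2*x^3/3 + 3*x^2/2 - 4*x


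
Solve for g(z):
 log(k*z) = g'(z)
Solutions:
 g(z) = C1 + z*log(k*z) - z


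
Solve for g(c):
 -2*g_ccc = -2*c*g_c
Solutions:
 g(c) = C1 + Integral(C2*airyai(c) + C3*airybi(c), c)


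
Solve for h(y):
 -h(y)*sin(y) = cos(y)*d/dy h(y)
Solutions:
 h(y) = C1*cos(y)


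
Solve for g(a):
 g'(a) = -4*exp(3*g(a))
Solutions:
 g(a) = log((-3^(2/3) - 3*3^(1/6)*I)*(1/(C1 + 4*a))^(1/3)/6)
 g(a) = log((-3^(2/3) + 3*3^(1/6)*I)*(1/(C1 + 4*a))^(1/3)/6)
 g(a) = log(1/(C1 + 12*a))/3


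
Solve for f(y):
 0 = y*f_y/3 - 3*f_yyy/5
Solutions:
 f(y) = C1 + Integral(C2*airyai(15^(1/3)*y/3) + C3*airybi(15^(1/3)*y/3), y)


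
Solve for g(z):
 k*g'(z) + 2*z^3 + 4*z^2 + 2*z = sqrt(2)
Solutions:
 g(z) = C1 - z^4/(2*k) - 4*z^3/(3*k) - z^2/k + sqrt(2)*z/k


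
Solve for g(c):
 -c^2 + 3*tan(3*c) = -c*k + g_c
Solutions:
 g(c) = C1 - c^3/3 + c^2*k/2 - log(cos(3*c))


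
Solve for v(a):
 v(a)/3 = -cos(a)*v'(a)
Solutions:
 v(a) = C1*(sin(a) - 1)^(1/6)/(sin(a) + 1)^(1/6)


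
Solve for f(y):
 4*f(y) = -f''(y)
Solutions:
 f(y) = C1*sin(2*y) + C2*cos(2*y)


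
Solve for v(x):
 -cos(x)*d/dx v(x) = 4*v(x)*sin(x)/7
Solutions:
 v(x) = C1*cos(x)^(4/7)


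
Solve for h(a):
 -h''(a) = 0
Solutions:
 h(a) = C1 + C2*a


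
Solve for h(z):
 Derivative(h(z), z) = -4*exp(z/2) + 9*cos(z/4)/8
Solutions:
 h(z) = C1 - 8*exp(z/2) + 9*sin(z/4)/2


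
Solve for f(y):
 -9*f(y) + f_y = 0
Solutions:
 f(y) = C1*exp(9*y)


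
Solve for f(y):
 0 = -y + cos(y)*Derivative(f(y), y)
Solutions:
 f(y) = C1 + Integral(y/cos(y), y)


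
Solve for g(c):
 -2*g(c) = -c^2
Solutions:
 g(c) = c^2/2


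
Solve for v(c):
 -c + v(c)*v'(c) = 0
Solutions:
 v(c) = -sqrt(C1 + c^2)
 v(c) = sqrt(C1 + c^2)


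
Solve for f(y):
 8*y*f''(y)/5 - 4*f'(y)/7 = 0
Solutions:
 f(y) = C1 + C2*y^(19/14)


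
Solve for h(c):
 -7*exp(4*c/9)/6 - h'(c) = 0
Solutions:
 h(c) = C1 - 21*exp(4*c/9)/8


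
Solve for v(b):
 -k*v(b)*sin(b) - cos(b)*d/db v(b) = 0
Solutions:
 v(b) = C1*exp(k*log(cos(b)))


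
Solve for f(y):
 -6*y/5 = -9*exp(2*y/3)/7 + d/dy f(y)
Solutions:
 f(y) = C1 - 3*y^2/5 + 27*exp(2*y/3)/14


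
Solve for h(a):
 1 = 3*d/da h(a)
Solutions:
 h(a) = C1 + a/3


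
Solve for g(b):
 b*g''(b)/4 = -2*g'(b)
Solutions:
 g(b) = C1 + C2/b^7


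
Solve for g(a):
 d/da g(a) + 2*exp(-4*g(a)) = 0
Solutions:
 g(a) = log(-I*(C1 - 8*a)^(1/4))
 g(a) = log(I*(C1 - 8*a)^(1/4))
 g(a) = log(-(C1 - 8*a)^(1/4))
 g(a) = log(C1 - 8*a)/4


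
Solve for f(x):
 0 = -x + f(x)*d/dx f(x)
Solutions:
 f(x) = -sqrt(C1 + x^2)
 f(x) = sqrt(C1 + x^2)


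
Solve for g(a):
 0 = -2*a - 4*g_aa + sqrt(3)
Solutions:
 g(a) = C1 + C2*a - a^3/12 + sqrt(3)*a^2/8


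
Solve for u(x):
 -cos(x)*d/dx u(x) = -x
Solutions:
 u(x) = C1 + Integral(x/cos(x), x)


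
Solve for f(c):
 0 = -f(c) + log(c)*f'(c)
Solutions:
 f(c) = C1*exp(li(c))


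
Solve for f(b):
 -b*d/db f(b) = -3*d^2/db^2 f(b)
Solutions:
 f(b) = C1 + C2*erfi(sqrt(6)*b/6)


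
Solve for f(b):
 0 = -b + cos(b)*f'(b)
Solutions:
 f(b) = C1 + Integral(b/cos(b), b)


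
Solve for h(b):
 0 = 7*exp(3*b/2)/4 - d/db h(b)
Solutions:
 h(b) = C1 + 7*exp(3*b/2)/6


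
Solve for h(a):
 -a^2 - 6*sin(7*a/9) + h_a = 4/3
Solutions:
 h(a) = C1 + a^3/3 + 4*a/3 - 54*cos(7*a/9)/7


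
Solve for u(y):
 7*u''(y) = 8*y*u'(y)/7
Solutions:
 u(y) = C1 + C2*erfi(2*y/7)


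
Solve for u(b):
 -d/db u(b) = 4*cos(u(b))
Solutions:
 u(b) = pi - asin((C1 + exp(8*b))/(C1 - exp(8*b)))
 u(b) = asin((C1 + exp(8*b))/(C1 - exp(8*b)))


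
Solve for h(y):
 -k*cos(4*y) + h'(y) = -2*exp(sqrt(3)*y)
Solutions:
 h(y) = C1 + k*sin(4*y)/4 - 2*sqrt(3)*exp(sqrt(3)*y)/3


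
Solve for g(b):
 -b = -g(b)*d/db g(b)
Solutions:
 g(b) = -sqrt(C1 + b^2)
 g(b) = sqrt(C1 + b^2)


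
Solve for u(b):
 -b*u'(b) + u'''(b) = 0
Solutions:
 u(b) = C1 + Integral(C2*airyai(b) + C3*airybi(b), b)


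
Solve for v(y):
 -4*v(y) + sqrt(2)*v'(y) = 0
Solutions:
 v(y) = C1*exp(2*sqrt(2)*y)


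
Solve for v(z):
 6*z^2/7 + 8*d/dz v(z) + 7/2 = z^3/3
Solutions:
 v(z) = C1 + z^4/96 - z^3/28 - 7*z/16


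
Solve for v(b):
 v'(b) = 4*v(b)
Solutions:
 v(b) = C1*exp(4*b)


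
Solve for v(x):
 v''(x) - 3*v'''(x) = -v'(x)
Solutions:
 v(x) = C1 + C2*exp(x*(1 - sqrt(13))/6) + C3*exp(x*(1 + sqrt(13))/6)


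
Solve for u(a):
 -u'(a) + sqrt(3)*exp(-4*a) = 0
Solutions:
 u(a) = C1 - sqrt(3)*exp(-4*a)/4


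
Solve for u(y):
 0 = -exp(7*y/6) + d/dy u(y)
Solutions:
 u(y) = C1 + 6*exp(7*y/6)/7


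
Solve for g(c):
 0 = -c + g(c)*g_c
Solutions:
 g(c) = -sqrt(C1 + c^2)
 g(c) = sqrt(C1 + c^2)


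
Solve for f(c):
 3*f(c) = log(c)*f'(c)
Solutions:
 f(c) = C1*exp(3*li(c))


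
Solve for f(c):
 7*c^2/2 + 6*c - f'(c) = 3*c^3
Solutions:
 f(c) = C1 - 3*c^4/4 + 7*c^3/6 + 3*c^2


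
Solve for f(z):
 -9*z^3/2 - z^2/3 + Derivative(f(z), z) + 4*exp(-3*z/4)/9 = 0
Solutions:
 f(z) = C1 + 9*z^4/8 + z^3/9 + 16*exp(-3*z/4)/27


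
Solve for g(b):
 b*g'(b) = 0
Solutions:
 g(b) = C1


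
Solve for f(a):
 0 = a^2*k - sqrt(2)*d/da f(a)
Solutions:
 f(a) = C1 + sqrt(2)*a^3*k/6


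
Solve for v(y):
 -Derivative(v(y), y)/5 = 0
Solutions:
 v(y) = C1


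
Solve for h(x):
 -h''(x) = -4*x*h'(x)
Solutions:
 h(x) = C1 + C2*erfi(sqrt(2)*x)


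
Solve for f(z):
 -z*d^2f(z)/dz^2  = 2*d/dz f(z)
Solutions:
 f(z) = C1 + C2/z


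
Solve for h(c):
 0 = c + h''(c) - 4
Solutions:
 h(c) = C1 + C2*c - c^3/6 + 2*c^2


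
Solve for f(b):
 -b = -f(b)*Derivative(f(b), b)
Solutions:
 f(b) = -sqrt(C1 + b^2)
 f(b) = sqrt(C1 + b^2)


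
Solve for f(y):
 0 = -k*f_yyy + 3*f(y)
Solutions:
 f(y) = C1*exp(3^(1/3)*y*(1/k)^(1/3)) + C2*exp(y*(-3^(1/3) + 3^(5/6)*I)*(1/k)^(1/3)/2) + C3*exp(-y*(3^(1/3) + 3^(5/6)*I)*(1/k)^(1/3)/2)


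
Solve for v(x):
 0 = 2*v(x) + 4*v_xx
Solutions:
 v(x) = C1*sin(sqrt(2)*x/2) + C2*cos(sqrt(2)*x/2)


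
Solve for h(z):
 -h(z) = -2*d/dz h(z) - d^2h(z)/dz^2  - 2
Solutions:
 h(z) = C1*exp(z*(-1 + sqrt(2))) + C2*exp(-z*(1 + sqrt(2))) + 2


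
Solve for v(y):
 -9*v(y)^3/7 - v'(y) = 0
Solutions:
 v(y) = -sqrt(14)*sqrt(-1/(C1 - 9*y))/2
 v(y) = sqrt(14)*sqrt(-1/(C1 - 9*y))/2


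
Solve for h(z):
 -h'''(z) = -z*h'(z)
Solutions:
 h(z) = C1 + Integral(C2*airyai(z) + C3*airybi(z), z)


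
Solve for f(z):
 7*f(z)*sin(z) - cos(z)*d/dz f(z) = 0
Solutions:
 f(z) = C1/cos(z)^7


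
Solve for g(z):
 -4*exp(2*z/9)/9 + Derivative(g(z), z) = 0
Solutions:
 g(z) = C1 + 2*exp(2*z/9)


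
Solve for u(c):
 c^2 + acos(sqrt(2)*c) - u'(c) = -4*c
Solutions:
 u(c) = C1 + c^3/3 + 2*c^2 + c*acos(sqrt(2)*c) - sqrt(2)*sqrt(1 - 2*c^2)/2


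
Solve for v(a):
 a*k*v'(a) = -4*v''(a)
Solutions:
 v(a) = Piecewise((-sqrt(2)*sqrt(pi)*C1*erf(sqrt(2)*a*sqrt(k)/4)/sqrt(k) - C2, (k > 0) | (k < 0)), (-C1*a - C2, True))


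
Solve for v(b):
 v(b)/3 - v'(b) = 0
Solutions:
 v(b) = C1*exp(b/3)


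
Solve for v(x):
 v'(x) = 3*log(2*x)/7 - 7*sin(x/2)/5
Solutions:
 v(x) = C1 + 3*x*log(x)/7 - 3*x/7 + 3*x*log(2)/7 + 14*cos(x/2)/5


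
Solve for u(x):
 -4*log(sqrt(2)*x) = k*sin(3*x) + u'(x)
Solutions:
 u(x) = C1 + k*cos(3*x)/3 - 4*x*log(x) - 2*x*log(2) + 4*x


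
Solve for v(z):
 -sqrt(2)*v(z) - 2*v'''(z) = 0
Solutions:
 v(z) = C3*exp(-2^(5/6)*z/2) + (C1*sin(2^(5/6)*sqrt(3)*z/4) + C2*cos(2^(5/6)*sqrt(3)*z/4))*exp(2^(5/6)*z/4)


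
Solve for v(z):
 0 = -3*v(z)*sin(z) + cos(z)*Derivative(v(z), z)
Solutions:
 v(z) = C1/cos(z)^3


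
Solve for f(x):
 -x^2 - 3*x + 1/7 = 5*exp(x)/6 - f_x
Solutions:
 f(x) = C1 + x^3/3 + 3*x^2/2 - x/7 + 5*exp(x)/6


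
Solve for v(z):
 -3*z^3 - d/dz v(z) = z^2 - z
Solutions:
 v(z) = C1 - 3*z^4/4 - z^3/3 + z^2/2


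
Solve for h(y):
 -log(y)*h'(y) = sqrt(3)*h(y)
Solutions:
 h(y) = C1*exp(-sqrt(3)*li(y))


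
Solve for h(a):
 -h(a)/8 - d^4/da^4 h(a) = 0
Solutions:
 h(a) = (C1*sin(2^(3/4)*a/4) + C2*cos(2^(3/4)*a/4))*exp(-2^(3/4)*a/4) + (C3*sin(2^(3/4)*a/4) + C4*cos(2^(3/4)*a/4))*exp(2^(3/4)*a/4)


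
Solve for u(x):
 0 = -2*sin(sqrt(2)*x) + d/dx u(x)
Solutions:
 u(x) = C1 - sqrt(2)*cos(sqrt(2)*x)


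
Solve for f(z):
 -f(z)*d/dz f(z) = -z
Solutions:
 f(z) = -sqrt(C1 + z^2)
 f(z) = sqrt(C1 + z^2)


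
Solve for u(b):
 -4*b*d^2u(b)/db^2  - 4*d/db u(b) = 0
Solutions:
 u(b) = C1 + C2*log(b)


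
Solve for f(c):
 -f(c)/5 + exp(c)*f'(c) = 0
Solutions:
 f(c) = C1*exp(-exp(-c)/5)


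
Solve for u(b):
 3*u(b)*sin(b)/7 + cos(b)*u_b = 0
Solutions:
 u(b) = C1*cos(b)^(3/7)


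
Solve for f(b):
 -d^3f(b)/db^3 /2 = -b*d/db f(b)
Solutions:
 f(b) = C1 + Integral(C2*airyai(2^(1/3)*b) + C3*airybi(2^(1/3)*b), b)


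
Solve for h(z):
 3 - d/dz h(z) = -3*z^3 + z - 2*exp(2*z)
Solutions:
 h(z) = C1 + 3*z^4/4 - z^2/2 + 3*z + exp(2*z)


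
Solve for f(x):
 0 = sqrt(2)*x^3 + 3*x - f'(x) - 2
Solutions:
 f(x) = C1 + sqrt(2)*x^4/4 + 3*x^2/2 - 2*x


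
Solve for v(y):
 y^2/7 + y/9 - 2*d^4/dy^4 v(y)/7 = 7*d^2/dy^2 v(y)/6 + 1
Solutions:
 v(y) = C1 + C2*y + C3*sin(7*sqrt(3)*y/6) + C4*cos(7*sqrt(3)*y/6) + y^4/98 + y^3/63 - 1101*y^2/2401


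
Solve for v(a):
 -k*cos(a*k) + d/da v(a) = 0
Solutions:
 v(a) = C1 + sin(a*k)


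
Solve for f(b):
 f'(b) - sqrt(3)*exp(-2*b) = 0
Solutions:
 f(b) = C1 - sqrt(3)*exp(-2*b)/2


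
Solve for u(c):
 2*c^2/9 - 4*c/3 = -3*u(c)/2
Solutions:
 u(c) = 4*c*(6 - c)/27


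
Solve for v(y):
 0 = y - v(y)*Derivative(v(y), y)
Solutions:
 v(y) = -sqrt(C1 + y^2)
 v(y) = sqrt(C1 + y^2)


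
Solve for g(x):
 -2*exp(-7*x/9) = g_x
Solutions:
 g(x) = C1 + 18*exp(-7*x/9)/7


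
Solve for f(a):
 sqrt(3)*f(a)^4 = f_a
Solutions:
 f(a) = (-1/(C1 + 3*sqrt(3)*a))^(1/3)
 f(a) = (-1/(C1 + sqrt(3)*a))^(1/3)*(-3^(2/3) - 3*3^(1/6)*I)/6
 f(a) = (-1/(C1 + sqrt(3)*a))^(1/3)*(-3^(2/3) + 3*3^(1/6)*I)/6


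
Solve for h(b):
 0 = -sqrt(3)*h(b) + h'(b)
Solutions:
 h(b) = C1*exp(sqrt(3)*b)


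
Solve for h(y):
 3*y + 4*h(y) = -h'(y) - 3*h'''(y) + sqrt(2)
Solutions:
 h(y) = C3*exp(-y) - 3*y/4 + (C1*sin(sqrt(39)*y/6) + C2*cos(sqrt(39)*y/6))*exp(y/2) + 3/16 + sqrt(2)/4


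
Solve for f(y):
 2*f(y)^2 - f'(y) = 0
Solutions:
 f(y) = -1/(C1 + 2*y)


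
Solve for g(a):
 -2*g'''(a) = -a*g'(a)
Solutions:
 g(a) = C1 + Integral(C2*airyai(2^(2/3)*a/2) + C3*airybi(2^(2/3)*a/2), a)


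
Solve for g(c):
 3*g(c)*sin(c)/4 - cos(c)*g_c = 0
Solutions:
 g(c) = C1/cos(c)^(3/4)


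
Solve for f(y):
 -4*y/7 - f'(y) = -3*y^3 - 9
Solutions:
 f(y) = C1 + 3*y^4/4 - 2*y^2/7 + 9*y


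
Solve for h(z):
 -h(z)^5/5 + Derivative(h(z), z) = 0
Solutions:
 h(z) = -5^(1/4)*(-1/(C1 + 4*z))^(1/4)
 h(z) = 5^(1/4)*(-1/(C1 + 4*z))^(1/4)
 h(z) = -5^(1/4)*I*(-1/(C1 + 4*z))^(1/4)
 h(z) = 5^(1/4)*I*(-1/(C1 + 4*z))^(1/4)


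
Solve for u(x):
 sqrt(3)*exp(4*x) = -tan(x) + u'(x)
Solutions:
 u(x) = C1 + sqrt(3)*exp(4*x)/4 - log(cos(x))


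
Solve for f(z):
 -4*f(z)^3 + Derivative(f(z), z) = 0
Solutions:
 f(z) = -sqrt(2)*sqrt(-1/(C1 + 4*z))/2
 f(z) = sqrt(2)*sqrt(-1/(C1 + 4*z))/2


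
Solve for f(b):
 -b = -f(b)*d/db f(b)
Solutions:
 f(b) = -sqrt(C1 + b^2)
 f(b) = sqrt(C1 + b^2)


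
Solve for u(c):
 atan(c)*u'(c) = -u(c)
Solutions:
 u(c) = C1*exp(-Integral(1/atan(c), c))


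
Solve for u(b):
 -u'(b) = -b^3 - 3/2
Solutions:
 u(b) = C1 + b^4/4 + 3*b/2


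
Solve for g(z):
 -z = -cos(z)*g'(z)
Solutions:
 g(z) = C1 + Integral(z/cos(z), z)


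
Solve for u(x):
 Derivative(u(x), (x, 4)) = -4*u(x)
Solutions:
 u(x) = (C1*sin(x) + C2*cos(x))*exp(-x) + (C3*sin(x) + C4*cos(x))*exp(x)


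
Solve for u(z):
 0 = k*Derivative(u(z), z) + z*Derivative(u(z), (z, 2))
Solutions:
 u(z) = C1 + z^(1 - re(k))*(C2*sin(log(z)*Abs(im(k))) + C3*cos(log(z)*im(k)))


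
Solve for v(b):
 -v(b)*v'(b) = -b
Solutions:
 v(b) = -sqrt(C1 + b^2)
 v(b) = sqrt(C1 + b^2)


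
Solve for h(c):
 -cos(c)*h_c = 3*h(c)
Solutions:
 h(c) = C1*(sin(c) - 1)^(3/2)/(sin(c) + 1)^(3/2)


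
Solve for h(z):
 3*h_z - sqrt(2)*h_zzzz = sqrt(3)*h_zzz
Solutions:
 h(z) = C1 + C2*exp(-z*(6^(2/3)/(-sqrt(6) + sqrt(-6 + (-sqrt(6) + 27*sqrt(2))^2) + 27*sqrt(2))^(1/3) + 2*sqrt(6) + 6^(1/3)*(-sqrt(6) + sqrt(-6 + (-sqrt(6) + 27*sqrt(2))^2) + 27*sqrt(2))^(1/3))/12)*sin(2^(1/3)*3^(1/6)*z*(-3^(2/3)*(-sqrt(6) + sqrt(-6 + (-sqrt(6) + 27*sqrt(2))^2) + 27*sqrt(2))^(1/3) + 3*2^(1/3)/(-sqrt(6) + sqrt(-6 + (-sqrt(6) + 27*sqrt(2))^2) + 27*sqrt(2))^(1/3))/12) + C3*exp(-z*(6^(2/3)/(-sqrt(6) + sqrt(-6 + (-sqrt(6) + 27*sqrt(2))^2) + 27*sqrt(2))^(1/3) + 2*sqrt(6) + 6^(1/3)*(-sqrt(6) + sqrt(-6 + (-sqrt(6) + 27*sqrt(2))^2) + 27*sqrt(2))^(1/3))/12)*cos(2^(1/3)*3^(1/6)*z*(-3^(2/3)*(-sqrt(6) + sqrt(-6 + (-sqrt(6) + 27*sqrt(2))^2) + 27*sqrt(2))^(1/3) + 3*2^(1/3)/(-sqrt(6) + sqrt(-6 + (-sqrt(6) + 27*sqrt(2))^2) + 27*sqrt(2))^(1/3))/12) + C4*exp(z*(-sqrt(6) + 6^(2/3)/(-sqrt(6) + sqrt(-6 + (-sqrt(6) + 27*sqrt(2))^2) + 27*sqrt(2))^(1/3) + 6^(1/3)*(-sqrt(6) + sqrt(-6 + (-sqrt(6) + 27*sqrt(2))^2) + 27*sqrt(2))^(1/3))/6)


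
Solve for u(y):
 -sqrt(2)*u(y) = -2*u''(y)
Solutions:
 u(y) = C1*exp(-2^(3/4)*y/2) + C2*exp(2^(3/4)*y/2)


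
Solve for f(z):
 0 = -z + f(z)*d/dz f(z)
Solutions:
 f(z) = -sqrt(C1 + z^2)
 f(z) = sqrt(C1 + z^2)


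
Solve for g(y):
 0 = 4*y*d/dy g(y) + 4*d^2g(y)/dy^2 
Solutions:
 g(y) = C1 + C2*erf(sqrt(2)*y/2)


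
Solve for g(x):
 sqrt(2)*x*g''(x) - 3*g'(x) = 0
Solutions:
 g(x) = C1 + C2*x^(1 + 3*sqrt(2)/2)


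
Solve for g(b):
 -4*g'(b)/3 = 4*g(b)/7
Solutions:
 g(b) = C1*exp(-3*b/7)


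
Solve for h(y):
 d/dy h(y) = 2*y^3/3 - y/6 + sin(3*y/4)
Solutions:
 h(y) = C1 + y^4/6 - y^2/12 - 4*cos(3*y/4)/3


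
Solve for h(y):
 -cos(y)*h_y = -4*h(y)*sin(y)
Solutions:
 h(y) = C1/cos(y)^4


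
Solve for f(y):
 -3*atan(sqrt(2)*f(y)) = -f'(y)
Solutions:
 Integral(1/atan(sqrt(2)*_y), (_y, f(y))) = C1 + 3*y


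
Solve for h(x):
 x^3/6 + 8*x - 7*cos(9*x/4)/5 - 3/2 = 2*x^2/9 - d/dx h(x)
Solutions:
 h(x) = C1 - x^4/24 + 2*x^3/27 - 4*x^2 + 3*x/2 + 28*sin(9*x/4)/45


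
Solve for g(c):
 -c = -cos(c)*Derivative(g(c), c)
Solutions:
 g(c) = C1 + Integral(c/cos(c), c)


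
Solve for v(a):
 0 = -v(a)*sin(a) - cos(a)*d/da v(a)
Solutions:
 v(a) = C1*cos(a)


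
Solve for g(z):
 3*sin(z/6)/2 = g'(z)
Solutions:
 g(z) = C1 - 9*cos(z/6)


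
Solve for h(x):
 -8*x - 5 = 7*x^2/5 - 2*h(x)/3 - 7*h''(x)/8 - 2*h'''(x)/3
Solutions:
 h(x) = C1*exp(x*(-14 + 49/(64*sqrt(1367) + 2391)^(1/3) + (64*sqrt(1367) + 2391)^(1/3))/32)*sin(sqrt(3)*x*(-(64*sqrt(1367) + 2391)^(1/3) + 49/(64*sqrt(1367) + 2391)^(1/3))/32) + C2*exp(x*(-14 + 49/(64*sqrt(1367) + 2391)^(1/3) + (64*sqrt(1367) + 2391)^(1/3))/32)*cos(sqrt(3)*x*(-(64*sqrt(1367) + 2391)^(1/3) + 49/(64*sqrt(1367) + 2391)^(1/3))/32) + C3*exp(-x*(49/(64*sqrt(1367) + 2391)^(1/3) + 7 + (64*sqrt(1367) + 2391)^(1/3))/16) + 21*x^2/10 + 12*x + 159/80


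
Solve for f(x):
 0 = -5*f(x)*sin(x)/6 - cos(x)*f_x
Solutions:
 f(x) = C1*cos(x)^(5/6)


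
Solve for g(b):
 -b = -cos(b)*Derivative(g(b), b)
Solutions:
 g(b) = C1 + Integral(b/cos(b), b)


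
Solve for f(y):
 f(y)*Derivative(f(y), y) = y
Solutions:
 f(y) = -sqrt(C1 + y^2)
 f(y) = sqrt(C1 + y^2)


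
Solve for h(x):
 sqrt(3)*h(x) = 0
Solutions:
 h(x) = 0


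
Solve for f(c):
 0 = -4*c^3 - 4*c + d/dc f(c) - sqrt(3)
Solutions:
 f(c) = C1 + c^4 + 2*c^2 + sqrt(3)*c


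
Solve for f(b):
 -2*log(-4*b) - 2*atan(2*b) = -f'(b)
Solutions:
 f(b) = C1 + 2*b*log(-b) + 2*b*atan(2*b) - 2*b + 4*b*log(2) - log(4*b^2 + 1)/2


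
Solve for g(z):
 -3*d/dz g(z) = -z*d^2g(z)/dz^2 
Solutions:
 g(z) = C1 + C2*z^4


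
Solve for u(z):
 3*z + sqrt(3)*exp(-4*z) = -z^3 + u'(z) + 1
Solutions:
 u(z) = C1 + z^4/4 + 3*z^2/2 - z - sqrt(3)*exp(-4*z)/4


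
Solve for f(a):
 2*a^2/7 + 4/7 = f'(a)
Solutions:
 f(a) = C1 + 2*a^3/21 + 4*a/7


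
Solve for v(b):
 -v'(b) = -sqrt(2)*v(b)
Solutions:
 v(b) = C1*exp(sqrt(2)*b)


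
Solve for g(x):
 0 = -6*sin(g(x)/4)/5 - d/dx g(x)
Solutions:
 6*x/5 + 2*log(cos(g(x)/4) - 1) - 2*log(cos(g(x)/4) + 1) = C1


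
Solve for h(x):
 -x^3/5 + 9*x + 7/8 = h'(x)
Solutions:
 h(x) = C1 - x^4/20 + 9*x^2/2 + 7*x/8


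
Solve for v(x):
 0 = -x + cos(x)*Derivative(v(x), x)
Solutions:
 v(x) = C1 + Integral(x/cos(x), x)


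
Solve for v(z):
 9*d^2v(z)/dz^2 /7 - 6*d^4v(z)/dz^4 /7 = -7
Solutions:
 v(z) = C1 + C2*z + C3*exp(-sqrt(6)*z/2) + C4*exp(sqrt(6)*z/2) - 49*z^2/18


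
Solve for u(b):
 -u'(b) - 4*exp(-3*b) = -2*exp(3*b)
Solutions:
 u(b) = C1 + 2*exp(3*b)/3 + 4*exp(-3*b)/3


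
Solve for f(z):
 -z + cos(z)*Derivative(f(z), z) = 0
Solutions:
 f(z) = C1 + Integral(z/cos(z), z)


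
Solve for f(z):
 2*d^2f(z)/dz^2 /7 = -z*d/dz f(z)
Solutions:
 f(z) = C1 + C2*erf(sqrt(7)*z/2)


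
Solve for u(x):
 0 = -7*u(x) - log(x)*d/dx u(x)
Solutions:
 u(x) = C1*exp(-7*li(x))


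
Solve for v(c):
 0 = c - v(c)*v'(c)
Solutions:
 v(c) = -sqrt(C1 + c^2)
 v(c) = sqrt(C1 + c^2)


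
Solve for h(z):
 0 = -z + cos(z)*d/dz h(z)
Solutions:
 h(z) = C1 + Integral(z/cos(z), z)


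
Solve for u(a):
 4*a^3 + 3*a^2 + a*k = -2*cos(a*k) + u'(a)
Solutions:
 u(a) = C1 + a^4 + a^3 + a^2*k/2 + 2*sin(a*k)/k


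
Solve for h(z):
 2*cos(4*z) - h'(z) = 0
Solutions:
 h(z) = C1 + sin(4*z)/2


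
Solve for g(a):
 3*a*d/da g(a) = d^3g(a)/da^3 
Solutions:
 g(a) = C1 + Integral(C2*airyai(3^(1/3)*a) + C3*airybi(3^(1/3)*a), a)


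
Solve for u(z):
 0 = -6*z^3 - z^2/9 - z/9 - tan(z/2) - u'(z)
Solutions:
 u(z) = C1 - 3*z^4/2 - z^3/27 - z^2/18 + 2*log(cos(z/2))


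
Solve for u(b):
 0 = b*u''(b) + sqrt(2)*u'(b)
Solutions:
 u(b) = C1 + C2*b^(1 - sqrt(2))


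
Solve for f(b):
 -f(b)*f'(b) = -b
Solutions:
 f(b) = -sqrt(C1 + b^2)
 f(b) = sqrt(C1 + b^2)


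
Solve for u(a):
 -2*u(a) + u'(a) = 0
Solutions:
 u(a) = C1*exp(2*a)


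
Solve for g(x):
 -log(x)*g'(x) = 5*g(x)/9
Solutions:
 g(x) = C1*exp(-5*li(x)/9)


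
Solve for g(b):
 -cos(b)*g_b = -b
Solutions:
 g(b) = C1 + Integral(b/cos(b), b)


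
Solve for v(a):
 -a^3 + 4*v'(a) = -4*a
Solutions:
 v(a) = C1 + a^4/16 - a^2/2


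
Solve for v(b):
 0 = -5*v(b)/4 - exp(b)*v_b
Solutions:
 v(b) = C1*exp(5*exp(-b)/4)


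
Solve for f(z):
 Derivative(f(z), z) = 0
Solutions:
 f(z) = C1


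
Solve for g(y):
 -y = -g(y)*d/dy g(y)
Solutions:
 g(y) = -sqrt(C1 + y^2)
 g(y) = sqrt(C1 + y^2)


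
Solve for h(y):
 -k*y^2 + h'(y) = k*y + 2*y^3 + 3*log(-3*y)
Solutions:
 h(y) = C1 + k*y^3/3 + k*y^2/2 + y^4/2 + 3*y*log(-y) + 3*y*(-1 + log(3))


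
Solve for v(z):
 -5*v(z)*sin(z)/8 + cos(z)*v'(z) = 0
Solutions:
 v(z) = C1/cos(z)^(5/8)


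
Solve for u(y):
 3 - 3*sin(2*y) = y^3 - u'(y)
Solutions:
 u(y) = C1 + y^4/4 - 3*y - 3*cos(2*y)/2


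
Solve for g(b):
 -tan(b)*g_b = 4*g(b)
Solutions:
 g(b) = C1/sin(b)^4


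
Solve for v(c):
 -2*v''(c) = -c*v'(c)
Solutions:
 v(c) = C1 + C2*erfi(c/2)


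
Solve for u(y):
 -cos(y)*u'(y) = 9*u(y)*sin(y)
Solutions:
 u(y) = C1*cos(y)^9


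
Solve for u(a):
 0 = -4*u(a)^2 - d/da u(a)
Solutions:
 u(a) = 1/(C1 + 4*a)


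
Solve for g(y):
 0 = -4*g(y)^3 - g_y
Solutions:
 g(y) = -sqrt(2)*sqrt(-1/(C1 - 4*y))/2
 g(y) = sqrt(2)*sqrt(-1/(C1 - 4*y))/2


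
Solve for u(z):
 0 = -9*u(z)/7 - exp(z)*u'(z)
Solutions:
 u(z) = C1*exp(9*exp(-z)/7)


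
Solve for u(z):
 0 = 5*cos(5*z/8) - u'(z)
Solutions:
 u(z) = C1 + 8*sin(5*z/8)


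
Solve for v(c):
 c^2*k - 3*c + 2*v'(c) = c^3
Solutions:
 v(c) = C1 + c^4/8 - c^3*k/6 + 3*c^2/4


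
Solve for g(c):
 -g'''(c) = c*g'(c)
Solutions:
 g(c) = C1 + Integral(C2*airyai(-c) + C3*airybi(-c), c)


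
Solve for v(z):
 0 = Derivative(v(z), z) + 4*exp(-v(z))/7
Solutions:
 v(z) = log(C1 - 4*z/7)


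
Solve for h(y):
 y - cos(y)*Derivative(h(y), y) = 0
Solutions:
 h(y) = C1 + Integral(y/cos(y), y)


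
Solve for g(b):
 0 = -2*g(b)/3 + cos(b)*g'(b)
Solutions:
 g(b) = C1*(sin(b) + 1)^(1/3)/(sin(b) - 1)^(1/3)


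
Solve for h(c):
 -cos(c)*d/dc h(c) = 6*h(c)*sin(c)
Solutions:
 h(c) = C1*cos(c)^6


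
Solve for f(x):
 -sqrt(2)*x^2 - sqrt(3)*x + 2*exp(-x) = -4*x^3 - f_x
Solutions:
 f(x) = C1 - x^4 + sqrt(2)*x^3/3 + sqrt(3)*x^2/2 + 2*exp(-x)


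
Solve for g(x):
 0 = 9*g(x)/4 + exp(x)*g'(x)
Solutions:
 g(x) = C1*exp(9*exp(-x)/4)


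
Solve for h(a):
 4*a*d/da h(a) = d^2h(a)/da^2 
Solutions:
 h(a) = C1 + C2*erfi(sqrt(2)*a)


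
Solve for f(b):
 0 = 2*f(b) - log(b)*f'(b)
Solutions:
 f(b) = C1*exp(2*li(b))


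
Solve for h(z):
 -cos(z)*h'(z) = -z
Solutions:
 h(z) = C1 + Integral(z/cos(z), z)


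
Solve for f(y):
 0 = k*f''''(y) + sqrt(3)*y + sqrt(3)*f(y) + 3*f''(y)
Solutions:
 f(y) = C1*exp(-sqrt(2)*y*sqrt((-sqrt(-4*sqrt(3)*k + 9) - 3)/k)/2) + C2*exp(sqrt(2)*y*sqrt((-sqrt(-4*sqrt(3)*k + 9) - 3)/k)/2) + C3*exp(-sqrt(2)*y*sqrt((sqrt(-4*sqrt(3)*k + 9) - 3)/k)/2) + C4*exp(sqrt(2)*y*sqrt((sqrt(-4*sqrt(3)*k + 9) - 3)/k)/2) - y


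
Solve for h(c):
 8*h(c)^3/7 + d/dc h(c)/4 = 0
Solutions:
 h(c) = -sqrt(14)*sqrt(-1/(C1 - 32*c))/2
 h(c) = sqrt(14)*sqrt(-1/(C1 - 32*c))/2


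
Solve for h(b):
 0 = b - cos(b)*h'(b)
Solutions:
 h(b) = C1 + Integral(b/cos(b), b)


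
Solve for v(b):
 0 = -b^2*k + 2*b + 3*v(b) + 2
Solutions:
 v(b) = b^2*k/3 - 2*b/3 - 2/3


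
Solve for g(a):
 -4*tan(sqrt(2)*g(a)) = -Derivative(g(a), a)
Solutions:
 g(a) = sqrt(2)*(pi - asin(C1*exp(4*sqrt(2)*a)))/2
 g(a) = sqrt(2)*asin(C1*exp(4*sqrt(2)*a))/2


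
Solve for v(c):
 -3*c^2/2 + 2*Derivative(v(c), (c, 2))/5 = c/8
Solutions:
 v(c) = C1 + C2*c + 5*c^4/16 + 5*c^3/96


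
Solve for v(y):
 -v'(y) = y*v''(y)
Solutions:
 v(y) = C1 + C2*log(y)


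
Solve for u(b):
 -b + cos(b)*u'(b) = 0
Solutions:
 u(b) = C1 + Integral(b/cos(b), b)


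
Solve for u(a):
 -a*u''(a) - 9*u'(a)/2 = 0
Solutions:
 u(a) = C1 + C2/a^(7/2)


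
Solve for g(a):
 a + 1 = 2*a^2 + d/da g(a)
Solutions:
 g(a) = C1 - 2*a^3/3 + a^2/2 + a


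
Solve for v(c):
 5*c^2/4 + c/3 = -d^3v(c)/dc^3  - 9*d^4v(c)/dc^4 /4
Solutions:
 v(c) = C1 + C2*c + C3*c^2 + C4*exp(-4*c/9) - c^5/48 + 127*c^4/576 - 127*c^3/64


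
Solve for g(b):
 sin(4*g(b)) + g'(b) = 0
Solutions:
 g(b) = -acos((-C1 - exp(8*b))/(C1 - exp(8*b)))/4 + pi/2
 g(b) = acos((-C1 - exp(8*b))/(C1 - exp(8*b)))/4


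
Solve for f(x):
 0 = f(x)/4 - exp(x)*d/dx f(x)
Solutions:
 f(x) = C1*exp(-exp(-x)/4)


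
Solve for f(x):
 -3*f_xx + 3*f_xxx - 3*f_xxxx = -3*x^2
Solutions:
 f(x) = C1 + C2*x + x^4/12 + x^3/3 + (C3*sin(sqrt(3)*x/2) + C4*cos(sqrt(3)*x/2))*exp(x/2)


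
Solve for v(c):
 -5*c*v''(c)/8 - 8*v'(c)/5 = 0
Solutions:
 v(c) = C1 + C2/c^(39/25)


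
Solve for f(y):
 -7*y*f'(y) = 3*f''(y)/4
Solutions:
 f(y) = C1 + C2*erf(sqrt(42)*y/3)


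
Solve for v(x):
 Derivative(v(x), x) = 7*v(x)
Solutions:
 v(x) = C1*exp(7*x)


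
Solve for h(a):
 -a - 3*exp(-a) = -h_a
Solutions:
 h(a) = C1 + a^2/2 - 3*exp(-a)


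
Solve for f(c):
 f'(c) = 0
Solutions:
 f(c) = C1


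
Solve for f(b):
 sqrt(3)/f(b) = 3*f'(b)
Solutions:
 f(b) = -sqrt(C1 + 6*sqrt(3)*b)/3
 f(b) = sqrt(C1 + 6*sqrt(3)*b)/3


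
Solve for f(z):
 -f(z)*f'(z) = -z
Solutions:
 f(z) = -sqrt(C1 + z^2)
 f(z) = sqrt(C1 + z^2)


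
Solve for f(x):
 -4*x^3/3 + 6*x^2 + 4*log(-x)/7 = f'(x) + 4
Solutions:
 f(x) = C1 - x^4/3 + 2*x^3 + 4*x*log(-x)/7 - 32*x/7


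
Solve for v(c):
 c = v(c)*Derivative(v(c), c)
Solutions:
 v(c) = -sqrt(C1 + c^2)
 v(c) = sqrt(C1 + c^2)


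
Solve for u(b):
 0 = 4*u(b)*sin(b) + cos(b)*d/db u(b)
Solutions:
 u(b) = C1*cos(b)^4


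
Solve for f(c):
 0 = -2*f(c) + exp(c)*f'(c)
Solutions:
 f(c) = C1*exp(-2*exp(-c))


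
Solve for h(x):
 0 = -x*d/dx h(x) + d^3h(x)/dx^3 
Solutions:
 h(x) = C1 + Integral(C2*airyai(x) + C3*airybi(x), x)


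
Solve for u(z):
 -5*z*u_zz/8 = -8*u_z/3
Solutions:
 u(z) = C1 + C2*z^(79/15)


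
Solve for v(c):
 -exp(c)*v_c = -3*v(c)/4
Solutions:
 v(c) = C1*exp(-3*exp(-c)/4)


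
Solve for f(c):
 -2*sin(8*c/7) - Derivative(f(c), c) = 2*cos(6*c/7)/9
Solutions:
 f(c) = C1 - 7*sin(6*c/7)/27 + 7*cos(8*c/7)/4


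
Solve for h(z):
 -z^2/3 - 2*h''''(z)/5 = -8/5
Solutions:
 h(z) = C1 + C2*z + C3*z^2 + C4*z^3 - z^6/432 + z^4/6


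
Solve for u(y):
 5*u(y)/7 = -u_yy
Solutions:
 u(y) = C1*sin(sqrt(35)*y/7) + C2*cos(sqrt(35)*y/7)


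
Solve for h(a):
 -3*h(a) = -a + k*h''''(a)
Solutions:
 h(a) = C1*exp(-3^(1/4)*a*(-1/k)^(1/4)) + C2*exp(3^(1/4)*a*(-1/k)^(1/4)) + C3*exp(-3^(1/4)*I*a*(-1/k)^(1/4)) + C4*exp(3^(1/4)*I*a*(-1/k)^(1/4)) + a/3
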